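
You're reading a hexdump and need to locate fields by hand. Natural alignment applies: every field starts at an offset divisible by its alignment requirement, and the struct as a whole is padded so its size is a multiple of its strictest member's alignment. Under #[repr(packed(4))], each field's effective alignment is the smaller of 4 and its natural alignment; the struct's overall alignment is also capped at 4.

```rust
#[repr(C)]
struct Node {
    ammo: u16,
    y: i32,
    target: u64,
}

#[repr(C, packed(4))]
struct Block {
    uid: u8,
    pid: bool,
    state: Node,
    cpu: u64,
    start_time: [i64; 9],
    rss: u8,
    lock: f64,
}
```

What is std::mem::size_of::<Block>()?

112 bytes

Node: ammo at 0 (size 2, align 2) → ends 2; pad 2 to align 4 for y; y at 4 (size 4, align 4) → ends 8; target at 8 (size 8, align 8) → ends 16; total 16 bytes, alignment 8
uid at 0 (size 1, align 1) → ends 1
pid at 1 (size 1, align 1) → ends 2
pad 2 to align 4 for state
state at 4 (size 16, align 4) → ends 20
cpu at 20 (size 8, align 4) → ends 28
start_time at 28 (size 72, align 4) → ends 100
rss at 100 (size 1, align 1) → ends 101
pad 3 to align 4 for lock
lock at 104 (size 8, align 4) → ends 112
total 112 bytes, alignment 4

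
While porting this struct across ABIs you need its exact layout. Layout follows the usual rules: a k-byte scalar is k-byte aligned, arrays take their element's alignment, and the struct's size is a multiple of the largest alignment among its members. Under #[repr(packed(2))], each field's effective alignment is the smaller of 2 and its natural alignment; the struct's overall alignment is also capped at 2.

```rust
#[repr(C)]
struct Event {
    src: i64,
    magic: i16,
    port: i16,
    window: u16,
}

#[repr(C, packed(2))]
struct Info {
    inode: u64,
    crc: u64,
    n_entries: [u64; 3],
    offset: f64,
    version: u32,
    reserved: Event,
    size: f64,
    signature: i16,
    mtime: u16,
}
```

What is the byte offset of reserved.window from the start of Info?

64

Event: @0: src [8B, align 8] → 8; @8: magic [2B, align 2] → 10; @10: port [2B, align 2] → 12; @12: window [2B, align 2] → 14; +2 tail pad (align 8); size 16, align 8
@0: inode [8B, align 2] → 8
@8: crc [8B, align 2] → 16
@16: n_entries [24B, align 2] → 40
@40: offset [8B, align 2] → 48
@48: version [4B, align 2] → 52
@52: reserved [16B, align 2] → 68
within Event: window at 12
52 + 12 = 64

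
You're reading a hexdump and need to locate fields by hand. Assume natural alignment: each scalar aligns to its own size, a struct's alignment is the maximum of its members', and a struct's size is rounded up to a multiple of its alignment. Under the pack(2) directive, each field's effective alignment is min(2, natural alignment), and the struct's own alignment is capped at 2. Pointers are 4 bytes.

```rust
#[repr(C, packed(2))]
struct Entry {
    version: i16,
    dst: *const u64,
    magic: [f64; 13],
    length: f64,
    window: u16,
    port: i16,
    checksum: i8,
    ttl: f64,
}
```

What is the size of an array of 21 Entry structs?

2772

version at 0 (size 2, align 2) → ends 2
dst at 2 (size 4, align 2) → ends 6
magic at 6 (size 104, align 2) → ends 110
length at 110 (size 8, align 2) → ends 118
window at 118 (size 2, align 2) → ends 120
port at 120 (size 2, align 2) → ends 122
checksum at 122 (size 1, align 1) → ends 123
pad 1 to align 2 for ttl
ttl at 124 (size 8, align 2) → ends 132
total 132 bytes, alignment 2
array of 21: 21 × 132 = 2772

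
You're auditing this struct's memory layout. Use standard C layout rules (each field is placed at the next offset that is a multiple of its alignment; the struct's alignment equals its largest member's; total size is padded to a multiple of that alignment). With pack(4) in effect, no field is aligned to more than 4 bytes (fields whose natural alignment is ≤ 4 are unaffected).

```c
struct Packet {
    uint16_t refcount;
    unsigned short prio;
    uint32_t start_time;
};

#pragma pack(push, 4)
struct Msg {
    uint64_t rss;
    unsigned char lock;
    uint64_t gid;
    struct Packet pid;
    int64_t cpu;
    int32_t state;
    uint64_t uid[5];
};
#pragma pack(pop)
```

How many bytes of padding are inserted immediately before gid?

Packet: @0: refcount [2B, align 2] → 2; @2: prio [2B, align 2] → 4; @4: start_time [4B, align 4] → 8; size 8, align 4
@0: rss [8B, align 4] → 8
@8: lock [1B, align 1] → 9
+3 pad (align 4)
@12: gid [8B, align 4] → 20

3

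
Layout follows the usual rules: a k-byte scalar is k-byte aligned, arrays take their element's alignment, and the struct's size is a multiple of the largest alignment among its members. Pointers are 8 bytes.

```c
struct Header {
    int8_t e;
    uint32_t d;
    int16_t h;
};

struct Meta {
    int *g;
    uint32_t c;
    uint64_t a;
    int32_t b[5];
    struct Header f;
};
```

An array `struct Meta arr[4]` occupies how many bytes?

224

Header: @0: e [1B, align 1] → 1; +3 pad (align 4); @4: d [4B, align 4] → 8; @8: h [2B, align 2] → 10; +2 tail pad (align 4); size 12, align 4
@0: g [8B, align 8] → 8
@8: c [4B, align 4] → 12
+4 pad (align 8)
@16: a [8B, align 8] → 24
@24: b [20B, align 4] → 44
@44: f [12B, align 4] → 56
size 56, align 8
array of 4: 4 × 56 = 224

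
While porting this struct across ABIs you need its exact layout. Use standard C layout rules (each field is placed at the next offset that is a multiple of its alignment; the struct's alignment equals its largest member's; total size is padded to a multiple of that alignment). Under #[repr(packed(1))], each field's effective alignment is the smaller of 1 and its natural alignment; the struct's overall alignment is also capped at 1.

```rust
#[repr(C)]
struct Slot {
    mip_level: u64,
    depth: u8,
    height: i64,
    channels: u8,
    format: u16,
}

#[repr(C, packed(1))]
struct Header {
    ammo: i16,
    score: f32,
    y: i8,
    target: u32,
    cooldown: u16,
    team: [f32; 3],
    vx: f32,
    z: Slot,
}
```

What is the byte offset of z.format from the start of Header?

Slot: 0..8  mip_level  (8B, 8-aligned); 8..9  depth  (1B, 1-aligned); 9..16  -- padding (7B); 16..24  height  (8B, 8-aligned); 24..25  channels  (1B, 1-aligned); 25..26  -- padding (1B); 26..28  format  (2B, 2-aligned); 28..32  -- tail padding (4B); sizeof = 32, alignof = 8
0..2  ammo  (2B, 1-aligned)
2..6  score  (4B, 1-aligned)
6..7  y  (1B, 1-aligned)
7..11  target  (4B, 1-aligned)
11..13  cooldown  (2B, 1-aligned)
13..25  team  (12B, 1-aligned)
25..29  vx  (4B, 1-aligned)
29..61  z  (32B, 1-aligned)
within Slot: format at 26
29 + 26 = 55

55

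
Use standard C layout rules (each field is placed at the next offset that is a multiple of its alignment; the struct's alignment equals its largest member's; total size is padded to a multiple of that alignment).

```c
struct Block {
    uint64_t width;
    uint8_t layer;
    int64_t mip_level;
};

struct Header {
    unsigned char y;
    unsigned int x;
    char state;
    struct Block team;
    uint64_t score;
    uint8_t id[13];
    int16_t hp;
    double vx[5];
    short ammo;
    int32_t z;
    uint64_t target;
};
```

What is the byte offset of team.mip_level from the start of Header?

Block: width at 0 (size 8, align 8) → ends 8; layer at 8 (size 1, align 1) → ends 9; pad 7 to align 8 for mip_level; mip_level at 16 (size 8, align 8) → ends 24; total 24 bytes, alignment 8
y at 0 (size 1, align 1) → ends 1
pad 3 to align 4 for x
x at 4 (size 4, align 4) → ends 8
state at 8 (size 1, align 1) → ends 9
pad 7 to align 8 for team
team at 16 (size 24, align 8) → ends 40
within Block: mip_level at 16
16 + 16 = 32

32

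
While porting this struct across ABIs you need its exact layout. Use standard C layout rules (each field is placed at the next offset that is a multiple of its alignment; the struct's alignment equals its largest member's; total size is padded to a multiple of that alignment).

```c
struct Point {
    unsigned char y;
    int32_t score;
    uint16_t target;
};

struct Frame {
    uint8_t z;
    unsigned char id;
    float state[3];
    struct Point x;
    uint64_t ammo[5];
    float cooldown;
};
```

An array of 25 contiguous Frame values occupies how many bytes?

2000

Point: 0..1  y  (1B, 1-aligned); 1..4  -- padding (3B); 4..8  score  (4B, 4-aligned); 8..10  target  (2B, 2-aligned); 10..12  -- tail padding (2B); sizeof = 12, alignof = 4
0..1  z  (1B, 1-aligned)
1..2  id  (1B, 1-aligned)
2..4  -- padding (2B)
4..16  state  (12B, 4-aligned)
16..28  x  (12B, 4-aligned)
28..32  -- padding (4B)
32..72  ammo  (40B, 8-aligned)
72..76  cooldown  (4B, 4-aligned)
76..80  -- tail padding (4B)
sizeof = 80, alignof = 8
array of 25: 25 × 80 = 2000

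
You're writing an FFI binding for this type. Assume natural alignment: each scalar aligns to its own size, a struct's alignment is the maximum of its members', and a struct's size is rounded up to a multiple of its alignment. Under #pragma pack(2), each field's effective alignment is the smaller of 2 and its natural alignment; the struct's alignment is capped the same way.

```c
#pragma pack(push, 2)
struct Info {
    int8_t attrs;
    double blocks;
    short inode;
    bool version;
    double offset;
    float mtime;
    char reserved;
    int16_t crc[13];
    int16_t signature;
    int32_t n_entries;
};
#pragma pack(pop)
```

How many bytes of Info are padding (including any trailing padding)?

3

attrs at 0 (size 1, align 1) → ends 1
pad 1 to align 2 for blocks
blocks at 2 (size 8, align 2) → ends 10
inode at 10 (size 2, align 2) → ends 12
version at 12 (size 1, align 1) → ends 13
pad 1 to align 2 for offset
offset at 14 (size 8, align 2) → ends 22
mtime at 22 (size 4, align 2) → ends 26
reserved at 26 (size 1, align 1) → ends 27
pad 1 to align 2 for crc
crc at 28 (size 26, align 2) → ends 54
signature at 54 (size 2, align 2) → ends 56
n_entries at 56 (size 4, align 2) → ends 60
total 60 bytes, alignment 2
data bytes 57, size 60 → padding 3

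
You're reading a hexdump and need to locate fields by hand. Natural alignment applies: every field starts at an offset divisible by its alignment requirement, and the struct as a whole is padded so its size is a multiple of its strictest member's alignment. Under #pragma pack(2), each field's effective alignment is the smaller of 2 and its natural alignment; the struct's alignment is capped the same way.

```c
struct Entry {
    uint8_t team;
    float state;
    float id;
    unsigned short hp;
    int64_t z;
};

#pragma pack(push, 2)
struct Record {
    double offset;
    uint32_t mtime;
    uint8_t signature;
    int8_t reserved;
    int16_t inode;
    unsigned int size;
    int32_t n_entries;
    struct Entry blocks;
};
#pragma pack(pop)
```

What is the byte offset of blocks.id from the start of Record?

Entry: @0: team [1B, align 1] → 1; +3 pad (align 4); @4: state [4B, align 4] → 8; @8: id [4B, align 4] → 12; @12: hp [2B, align 2] → 14; +2 pad (align 8); @16: z [8B, align 8] → 24; size 24, align 8
@0: offset [8B, align 2] → 8
@8: mtime [4B, align 2] → 12
@12: signature [1B, align 1] → 13
@13: reserved [1B, align 1] → 14
@14: inode [2B, align 2] → 16
@16: size [4B, align 2] → 20
@20: n_entries [4B, align 2] → 24
@24: blocks [24B, align 2] → 48
within Entry: id at 8
24 + 8 = 32

32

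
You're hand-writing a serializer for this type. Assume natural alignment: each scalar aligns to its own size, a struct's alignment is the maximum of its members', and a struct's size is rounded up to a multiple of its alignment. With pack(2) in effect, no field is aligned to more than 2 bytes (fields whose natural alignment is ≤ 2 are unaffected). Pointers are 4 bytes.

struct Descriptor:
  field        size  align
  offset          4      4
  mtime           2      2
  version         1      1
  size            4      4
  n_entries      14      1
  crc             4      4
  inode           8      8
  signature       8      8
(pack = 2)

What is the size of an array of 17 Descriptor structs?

782

offset at 0 (size 4, align 2) → ends 4
mtime at 4 (size 2, align 2) → ends 6
version at 6 (size 1, align 1) → ends 7
pad 1 to align 2 for size
size at 8 (size 4, align 2) → ends 12
n_entries at 12 (size 14, align 1) → ends 26
crc at 26 (size 4, align 2) → ends 30
inode at 30 (size 8, align 2) → ends 38
signature at 38 (size 8, align 2) → ends 46
total 46 bytes, alignment 2
array of 17: 17 × 46 = 782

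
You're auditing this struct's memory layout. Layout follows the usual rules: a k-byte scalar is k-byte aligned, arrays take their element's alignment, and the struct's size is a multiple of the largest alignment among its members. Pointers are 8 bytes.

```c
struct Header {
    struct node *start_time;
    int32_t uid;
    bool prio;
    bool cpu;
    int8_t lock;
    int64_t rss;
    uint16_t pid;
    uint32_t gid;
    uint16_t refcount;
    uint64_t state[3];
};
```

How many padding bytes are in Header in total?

@0: start_time [8B, align 8] → 8
@8: uid [4B, align 4] → 12
@12: prio [1B, align 1] → 13
@13: cpu [1B, align 1] → 14
@14: lock [1B, align 1] → 15
+1 pad (align 8)
@16: rss [8B, align 8] → 24
@24: pid [2B, align 2] → 26
+2 pad (align 4)
@28: gid [4B, align 4] → 32
@32: refcount [2B, align 2] → 34
+6 pad (align 8)
@40: state [24B, align 8] → 64
size 64, align 8
data bytes 55, size 64 → padding 9

9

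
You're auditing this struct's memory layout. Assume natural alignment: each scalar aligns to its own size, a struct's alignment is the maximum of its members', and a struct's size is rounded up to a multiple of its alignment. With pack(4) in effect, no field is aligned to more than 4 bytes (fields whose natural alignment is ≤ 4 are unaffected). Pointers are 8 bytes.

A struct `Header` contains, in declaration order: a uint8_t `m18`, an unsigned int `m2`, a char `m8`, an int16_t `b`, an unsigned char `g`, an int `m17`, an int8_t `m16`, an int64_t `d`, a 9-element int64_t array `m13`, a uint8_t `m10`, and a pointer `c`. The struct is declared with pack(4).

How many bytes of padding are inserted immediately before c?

3

0..1  m18  (1B, 1-aligned)
1..4  -- padding (3B)
4..8  m2  (4B, 4-aligned)
8..9  m8  (1B, 1-aligned)
9..10  -- padding (1B)
10..12  b  (2B, 2-aligned)
12..13  g  (1B, 1-aligned)
13..16  -- padding (3B)
16..20  m17  (4B, 4-aligned)
20..21  m16  (1B, 1-aligned)
21..24  -- padding (3B)
24..32  d  (8B, 4-aligned)
32..104  m13  (72B, 4-aligned)
104..105  m10  (1B, 1-aligned)
105..108  -- padding (3B)
108..116  c  (8B, 4-aligned)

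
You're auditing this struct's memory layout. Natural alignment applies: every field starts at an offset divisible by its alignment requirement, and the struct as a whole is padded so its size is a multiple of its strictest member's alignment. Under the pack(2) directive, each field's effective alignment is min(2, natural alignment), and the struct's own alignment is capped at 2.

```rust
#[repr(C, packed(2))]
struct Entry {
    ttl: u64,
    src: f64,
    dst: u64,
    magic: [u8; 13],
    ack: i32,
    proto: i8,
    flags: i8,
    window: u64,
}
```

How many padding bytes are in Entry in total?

0..8  ttl  (8B, 2-aligned)
8..16  src  (8B, 2-aligned)
16..24  dst  (8B, 2-aligned)
24..37  magic  (13B, 1-aligned)
37..38  -- padding (1B)
38..42  ack  (4B, 2-aligned)
42..43  proto  (1B, 1-aligned)
43..44  flags  (1B, 1-aligned)
44..52  window  (8B, 2-aligned)
sizeof = 52, alignof = 2
data bytes 51, size 52 → padding 1

1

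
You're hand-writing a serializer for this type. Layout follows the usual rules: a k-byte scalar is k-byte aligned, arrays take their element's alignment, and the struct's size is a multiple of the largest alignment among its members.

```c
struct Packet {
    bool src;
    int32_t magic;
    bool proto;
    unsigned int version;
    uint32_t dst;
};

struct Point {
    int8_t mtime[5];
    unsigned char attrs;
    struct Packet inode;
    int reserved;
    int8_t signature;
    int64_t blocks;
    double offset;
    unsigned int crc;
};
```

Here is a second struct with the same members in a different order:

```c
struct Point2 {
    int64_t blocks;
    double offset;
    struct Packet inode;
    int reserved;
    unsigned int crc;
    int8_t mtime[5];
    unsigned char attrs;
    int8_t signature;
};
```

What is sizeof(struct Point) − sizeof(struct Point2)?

Packet: @0: src [1B, align 1] → 1; +3 pad (align 4); @4: magic [4B, align 4] → 8; @8: proto [1B, align 1] → 9; +3 pad (align 4); @12: version [4B, align 4] → 16; @16: dst [4B, align 4] → 20; size 20, align 4
@0: mtime [5B, align 1] → 5
@5: attrs [1B, align 1] → 6
+2 pad (align 4)
@8: inode [20B, align 4] → 28
@28: reserved [4B, align 4] → 32
@32: signature [1B, align 1] → 33
+7 pad (align 8)
@40: blocks [8B, align 8] → 48
@48: offset [8B, align 8] → 56
@56: crc [4B, align 4] → 60
+4 tail pad (align 8)
size 64, align 8
— Point2 —
@0: blocks [8B, align 8] → 8
@8: offset [8B, align 8] → 16
@16: inode [20B, align 4] → 36
@36: reserved [4B, align 4] → 40
@40: crc [4B, align 4] → 44
@44: mtime [5B, align 1] → 49
@49: attrs [1B, align 1] → 50
@50: signature [1B, align 1] → 51
+5 tail pad (align 8)
size 56, align 8
64 − 56 = 8

8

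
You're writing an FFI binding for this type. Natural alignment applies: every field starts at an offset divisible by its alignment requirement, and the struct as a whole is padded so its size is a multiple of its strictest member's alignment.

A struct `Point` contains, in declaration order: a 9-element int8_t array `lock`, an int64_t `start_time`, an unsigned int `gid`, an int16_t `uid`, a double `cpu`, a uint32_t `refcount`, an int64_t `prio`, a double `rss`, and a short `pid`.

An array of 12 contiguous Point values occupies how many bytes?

864

lock at 0 (size 9, align 1) → ends 9
pad 7 to align 8 for start_time
start_time at 16 (size 8, align 8) → ends 24
gid at 24 (size 4, align 4) → ends 28
uid at 28 (size 2, align 2) → ends 30
pad 2 to align 8 for cpu
cpu at 32 (size 8, align 8) → ends 40
refcount at 40 (size 4, align 4) → ends 44
pad 4 to align 8 for prio
prio at 48 (size 8, align 8) → ends 56
rss at 56 (size 8, align 8) → ends 64
pid at 64 (size 2, align 2) → ends 66
tail pad 6 to reach multiple of 8
total 72 bytes, alignment 8
array of 12: 12 × 72 = 864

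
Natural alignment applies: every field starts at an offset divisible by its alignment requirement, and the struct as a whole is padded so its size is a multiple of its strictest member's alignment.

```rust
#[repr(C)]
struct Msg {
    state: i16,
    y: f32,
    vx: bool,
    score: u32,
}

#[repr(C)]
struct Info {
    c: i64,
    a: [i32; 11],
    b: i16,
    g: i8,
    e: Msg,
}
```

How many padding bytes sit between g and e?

Msg: state at 0 (size 2, align 2) → ends 2; pad 2 to align 4 for y; y at 4 (size 4, align 4) → ends 8; vx at 8 (size 1, align 1) → ends 9; pad 3 to align 4 for score; score at 12 (size 4, align 4) → ends 16; total 16 bytes, alignment 4
c at 0 (size 8, align 8) → ends 8
a at 8 (size 44, align 4) → ends 52
b at 52 (size 2, align 2) → ends 54
g at 54 (size 1, align 1) → ends 55
pad 1 to align 4 for e
e at 56 (size 16, align 4) → ends 72

1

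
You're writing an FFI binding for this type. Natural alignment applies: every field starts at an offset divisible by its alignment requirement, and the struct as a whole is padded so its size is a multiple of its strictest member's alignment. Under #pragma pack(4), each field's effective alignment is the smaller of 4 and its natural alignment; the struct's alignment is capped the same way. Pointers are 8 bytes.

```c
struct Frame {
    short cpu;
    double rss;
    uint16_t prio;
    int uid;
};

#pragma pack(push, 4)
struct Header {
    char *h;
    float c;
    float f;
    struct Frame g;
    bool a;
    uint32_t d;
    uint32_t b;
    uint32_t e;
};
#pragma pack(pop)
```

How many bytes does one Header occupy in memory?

Frame: 0..2  cpu  (2B, 2-aligned); 2..8  -- padding (6B); 8..16  rss  (8B, 8-aligned); 16..18  prio  (2B, 2-aligned); 18..20  -- padding (2B); 20..24  uid  (4B, 4-aligned); sizeof = 24, alignof = 8
0..8  h  (8B, 4-aligned)
8..12  c  (4B, 4-aligned)
12..16  f  (4B, 4-aligned)
16..40  g  (24B, 4-aligned)
40..41  a  (1B, 1-aligned)
41..44  -- padding (3B)
44..48  d  (4B, 4-aligned)
48..52  b  (4B, 4-aligned)
52..56  e  (4B, 4-aligned)
sizeof = 56, alignof = 4

56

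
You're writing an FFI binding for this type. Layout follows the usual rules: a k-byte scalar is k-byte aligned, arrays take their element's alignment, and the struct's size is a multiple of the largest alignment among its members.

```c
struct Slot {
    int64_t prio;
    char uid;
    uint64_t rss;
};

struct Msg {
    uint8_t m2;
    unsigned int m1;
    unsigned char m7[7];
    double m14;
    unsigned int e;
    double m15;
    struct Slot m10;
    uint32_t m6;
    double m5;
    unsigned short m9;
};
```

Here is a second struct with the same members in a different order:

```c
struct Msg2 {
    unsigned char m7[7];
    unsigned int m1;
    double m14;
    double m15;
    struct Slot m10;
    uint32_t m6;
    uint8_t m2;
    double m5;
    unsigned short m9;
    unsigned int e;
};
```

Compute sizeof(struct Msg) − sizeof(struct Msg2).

Slot: 0..8  prio  (8B, 8-aligned); 8..9  uid  (1B, 1-aligned); 9..16  -- padding (7B); 16..24  rss  (8B, 8-aligned); sizeof = 24, alignof = 8
0..1  m2  (1B, 1-aligned)
1..4  -- padding (3B)
4..8  m1  (4B, 4-aligned)
8..15  m7  (7B, 1-aligned)
15..16  -- padding (1B)
16..24  m14  (8B, 8-aligned)
24..28  e  (4B, 4-aligned)
28..32  -- padding (4B)
32..40  m15  (8B, 8-aligned)
40..64  m10  (24B, 8-aligned)
64..68  m6  (4B, 4-aligned)
68..72  -- padding (4B)
72..80  m5  (8B, 8-aligned)
80..82  m9  (2B, 2-aligned)
82..88  -- tail padding (6B)
sizeof = 88, alignof = 8
— Msg2 —
0..7  m7  (7B, 1-aligned)
7..8  -- padding (1B)
8..12  m1  (4B, 4-aligned)
12..16  -- padding (4B)
16..24  m14  (8B, 8-aligned)
24..32  m15  (8B, 8-aligned)
32..56  m10  (24B, 8-aligned)
56..60  m6  (4B, 4-aligned)
60..61  m2  (1B, 1-aligned)
61..64  -- padding (3B)
64..72  m5  (8B, 8-aligned)
72..74  m9  (2B, 2-aligned)
74..76  -- padding (2B)
76..80  e  (4B, 4-aligned)
sizeof = 80, alignof = 8
88 − 80 = 8

8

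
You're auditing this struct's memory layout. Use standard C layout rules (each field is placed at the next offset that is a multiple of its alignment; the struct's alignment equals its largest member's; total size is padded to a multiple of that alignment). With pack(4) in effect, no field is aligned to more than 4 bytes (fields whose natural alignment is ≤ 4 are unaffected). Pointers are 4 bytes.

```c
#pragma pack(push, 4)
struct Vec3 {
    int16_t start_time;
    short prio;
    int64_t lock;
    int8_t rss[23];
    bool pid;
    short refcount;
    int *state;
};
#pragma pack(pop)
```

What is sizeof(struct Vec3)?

44 bytes

start_time at 0 (size 2, align 2) → ends 2
prio at 2 (size 2, align 2) → ends 4
lock at 4 (size 8, align 4) → ends 12
rss at 12 (size 23, align 1) → ends 35
pid at 35 (size 1, align 1) → ends 36
refcount at 36 (size 2, align 2) → ends 38
pad 2 to align 4 for state
state at 40 (size 4, align 4) → ends 44
total 44 bytes, alignment 4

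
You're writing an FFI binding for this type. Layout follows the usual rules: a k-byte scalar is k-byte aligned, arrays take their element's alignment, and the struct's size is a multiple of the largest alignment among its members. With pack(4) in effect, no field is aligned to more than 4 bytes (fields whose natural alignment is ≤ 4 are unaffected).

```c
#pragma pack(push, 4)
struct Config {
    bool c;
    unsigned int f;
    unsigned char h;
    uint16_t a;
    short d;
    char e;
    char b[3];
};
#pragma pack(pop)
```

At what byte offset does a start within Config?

10

c at 0 (size 1, align 1) → ends 1
pad 3 to align 4 for f
f at 4 (size 4, align 4) → ends 8
h at 8 (size 1, align 1) → ends 9
pad 1 to align 2 for a
a at 10 (size 2, align 2) → ends 12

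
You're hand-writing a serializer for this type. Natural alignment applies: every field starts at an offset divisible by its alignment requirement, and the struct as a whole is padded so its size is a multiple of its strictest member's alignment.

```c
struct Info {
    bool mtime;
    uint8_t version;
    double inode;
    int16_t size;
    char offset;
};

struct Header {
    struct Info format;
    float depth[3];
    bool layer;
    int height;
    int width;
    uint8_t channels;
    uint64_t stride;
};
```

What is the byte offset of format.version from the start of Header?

1

Info: 0..1  mtime  (1B, 1-aligned); 1..2  version  (1B, 1-aligned); 2..8  -- padding (6B); 8..16  inode  (8B, 8-aligned); 16..18  size  (2B, 2-aligned); 18..19  offset  (1B, 1-aligned); 19..24  -- tail padding (5B); sizeof = 24, alignof = 8
0..24  format  (24B, 8-aligned)
within Info: version at 1
0 + 1 = 1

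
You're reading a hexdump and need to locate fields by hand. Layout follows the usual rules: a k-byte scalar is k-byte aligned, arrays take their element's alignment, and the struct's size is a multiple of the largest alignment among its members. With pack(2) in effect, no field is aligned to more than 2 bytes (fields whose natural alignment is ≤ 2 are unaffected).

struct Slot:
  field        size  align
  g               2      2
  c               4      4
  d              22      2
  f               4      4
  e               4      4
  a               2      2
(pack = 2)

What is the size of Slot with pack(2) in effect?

38

g at 0 (size 2, align 2) → ends 2
c at 2 (size 4, align 2) → ends 6
d at 6 (size 22, align 2) → ends 28
f at 28 (size 4, align 2) → ends 32
e at 32 (size 4, align 2) → ends 36
a at 36 (size 2, align 2) → ends 38
total 38 bytes, alignment 2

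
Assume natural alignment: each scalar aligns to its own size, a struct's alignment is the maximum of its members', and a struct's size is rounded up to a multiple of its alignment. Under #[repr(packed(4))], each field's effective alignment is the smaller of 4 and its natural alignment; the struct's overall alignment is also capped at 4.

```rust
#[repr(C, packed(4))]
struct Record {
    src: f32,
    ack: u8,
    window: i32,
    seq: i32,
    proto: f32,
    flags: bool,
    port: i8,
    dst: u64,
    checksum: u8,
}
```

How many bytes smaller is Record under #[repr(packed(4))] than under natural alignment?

4

natural layout:
  0..4  src  (4B, 4-aligned)
  4..5  ack  (1B, 1-aligned)
  5..8  -- padding (3B)
  8..12  window  (4B, 4-aligned)
  12..16  seq  (4B, 4-aligned)
  16..20  proto  (4B, 4-aligned)
  20..21  flags  (1B, 1-aligned)
  21..22  port  (1B, 1-aligned)
  22..24  -- padding (2B)
  24..32  dst  (8B, 8-aligned)
  32..33  checksum  (1B, 1-aligned)
  33..40  -- tail padding (7B)
  sizeof = 40, alignof = 8
packed(4) layout:
  0..4  src  (4B, 4-aligned)
  4..5  ack  (1B, 1-aligned)
  5..8  -- padding (3B)
  8..12  window  (4B, 4-aligned)
  12..16  seq  (4B, 4-aligned)
  16..20  proto  (4B, 4-aligned)
  20..21  flags  (1B, 1-aligned)
  21..22  port  (1B, 1-aligned)
  22..24  -- padding (2B)
  24..32  dst  (8B, 4-aligned)
  32..33  checksum  (1B, 1-aligned)
  33..36  -- tail padding (3B)
  sizeof = 36, alignof = 4
40 − 36 = 4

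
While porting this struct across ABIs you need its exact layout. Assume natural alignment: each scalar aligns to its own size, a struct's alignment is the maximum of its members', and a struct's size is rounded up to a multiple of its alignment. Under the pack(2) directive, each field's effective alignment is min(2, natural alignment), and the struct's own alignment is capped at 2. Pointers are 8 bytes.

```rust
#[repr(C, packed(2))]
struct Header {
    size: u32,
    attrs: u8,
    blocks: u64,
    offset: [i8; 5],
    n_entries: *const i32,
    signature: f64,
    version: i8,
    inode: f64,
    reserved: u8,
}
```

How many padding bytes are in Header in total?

4

size at 0 (size 4, align 2) → ends 4
attrs at 4 (size 1, align 1) → ends 5
pad 1 to align 2 for blocks
blocks at 6 (size 8, align 2) → ends 14
offset at 14 (size 5, align 1) → ends 19
pad 1 to align 2 for n_entries
n_entries at 20 (size 8, align 2) → ends 28
signature at 28 (size 8, align 2) → ends 36
version at 36 (size 1, align 1) → ends 37
pad 1 to align 2 for inode
inode at 38 (size 8, align 2) → ends 46
reserved at 46 (size 1, align 1) → ends 47
tail pad 1 to reach multiple of 2
total 48 bytes, alignment 2
data bytes 44, size 48 → padding 4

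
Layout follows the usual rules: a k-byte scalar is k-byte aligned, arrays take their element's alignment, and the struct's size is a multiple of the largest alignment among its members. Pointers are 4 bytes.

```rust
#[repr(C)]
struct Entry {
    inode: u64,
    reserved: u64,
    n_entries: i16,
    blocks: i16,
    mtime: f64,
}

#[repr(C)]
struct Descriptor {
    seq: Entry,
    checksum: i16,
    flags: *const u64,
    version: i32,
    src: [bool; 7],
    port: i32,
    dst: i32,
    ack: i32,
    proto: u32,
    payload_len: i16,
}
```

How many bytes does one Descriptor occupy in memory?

72 bytes

Entry: 0..8  inode  (8B, 8-aligned); 8..16  reserved  (8B, 8-aligned); 16..18  n_entries  (2B, 2-aligned); 18..20  blocks  (2B, 2-aligned); 20..24  -- padding (4B); 24..32  mtime  (8B, 8-aligned); sizeof = 32, alignof = 8
0..32  seq  (32B, 8-aligned)
32..34  checksum  (2B, 2-aligned)
34..36  -- padding (2B)
36..40  flags  (4B, 4-aligned)
40..44  version  (4B, 4-aligned)
44..51  src  (7B, 1-aligned)
51..52  -- padding (1B)
52..56  port  (4B, 4-aligned)
56..60  dst  (4B, 4-aligned)
60..64  ack  (4B, 4-aligned)
64..68  proto  (4B, 4-aligned)
68..70  payload_len  (2B, 2-aligned)
70..72  -- tail padding (2B)
sizeof = 72, alignof = 8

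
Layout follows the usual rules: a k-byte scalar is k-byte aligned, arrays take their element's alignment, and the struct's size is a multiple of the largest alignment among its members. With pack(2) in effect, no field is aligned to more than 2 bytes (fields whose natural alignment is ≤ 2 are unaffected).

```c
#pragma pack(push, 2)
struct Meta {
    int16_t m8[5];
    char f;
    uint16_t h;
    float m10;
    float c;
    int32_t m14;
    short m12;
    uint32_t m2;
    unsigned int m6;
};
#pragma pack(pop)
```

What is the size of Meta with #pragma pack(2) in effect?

@0: m8 [10B, align 2] → 10
@10: f [1B, align 1] → 11
+1 pad (align 2)
@12: h [2B, align 2] → 14
@14: m10 [4B, align 2] → 18
@18: c [4B, align 2] → 22
@22: m14 [4B, align 2] → 26
@26: m12 [2B, align 2] → 28
@28: m2 [4B, align 2] → 32
@32: m6 [4B, align 2] → 36
size 36, align 2

36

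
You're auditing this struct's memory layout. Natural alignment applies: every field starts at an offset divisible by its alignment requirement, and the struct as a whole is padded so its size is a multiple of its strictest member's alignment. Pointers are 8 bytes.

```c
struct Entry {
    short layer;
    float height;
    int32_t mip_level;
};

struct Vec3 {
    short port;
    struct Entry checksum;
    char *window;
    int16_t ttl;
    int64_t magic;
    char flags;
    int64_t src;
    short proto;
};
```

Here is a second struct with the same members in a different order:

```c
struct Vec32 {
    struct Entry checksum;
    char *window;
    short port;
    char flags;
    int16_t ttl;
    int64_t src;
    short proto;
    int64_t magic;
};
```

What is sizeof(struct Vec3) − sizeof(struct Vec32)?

Entry: @0: layer [2B, align 2] → 2; +2 pad (align 4); @4: height [4B, align 4] → 8; @8: mip_level [4B, align 4] → 12; size 12, align 4
@0: port [2B, align 2] → 2
+2 pad (align 4)
@4: checksum [12B, align 4] → 16
@16: window [8B, align 8] → 24
@24: ttl [2B, align 2] → 26
+6 pad (align 8)
@32: magic [8B, align 8] → 40
@40: flags [1B, align 1] → 41
+7 pad (align 8)
@48: src [8B, align 8] → 56
@56: proto [2B, align 2] → 58
+6 tail pad (align 8)
size 64, align 8
— Vec32 —
@0: checksum [12B, align 4] → 12
+4 pad (align 8)
@16: window [8B, align 8] → 24
@24: port [2B, align 2] → 26
@26: flags [1B, align 1] → 27
+1 pad (align 2)
@28: ttl [2B, align 2] → 30
+2 pad (align 8)
@32: src [8B, align 8] → 40
@40: proto [2B, align 2] → 42
+6 pad (align 8)
@48: magic [8B, align 8] → 56
size 56, align 8
64 − 56 = 8

8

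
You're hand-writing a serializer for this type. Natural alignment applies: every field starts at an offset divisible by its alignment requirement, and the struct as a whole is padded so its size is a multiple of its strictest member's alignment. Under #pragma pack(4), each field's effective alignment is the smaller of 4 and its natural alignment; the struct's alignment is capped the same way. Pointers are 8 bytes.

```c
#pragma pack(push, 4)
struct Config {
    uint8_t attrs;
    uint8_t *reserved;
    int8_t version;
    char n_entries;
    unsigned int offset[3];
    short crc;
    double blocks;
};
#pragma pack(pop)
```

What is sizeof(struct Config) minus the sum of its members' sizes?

7

0..1  attrs  (1B, 1-aligned)
1..4  -- padding (3B)
4..12  reserved  (8B, 4-aligned)
12..13  version  (1B, 1-aligned)
13..14  n_entries  (1B, 1-aligned)
14..16  -- padding (2B)
16..28  offset  (12B, 4-aligned)
28..30  crc  (2B, 2-aligned)
30..32  -- padding (2B)
32..40  blocks  (8B, 4-aligned)
sizeof = 40, alignof = 4
data bytes 33, size 40 → padding 7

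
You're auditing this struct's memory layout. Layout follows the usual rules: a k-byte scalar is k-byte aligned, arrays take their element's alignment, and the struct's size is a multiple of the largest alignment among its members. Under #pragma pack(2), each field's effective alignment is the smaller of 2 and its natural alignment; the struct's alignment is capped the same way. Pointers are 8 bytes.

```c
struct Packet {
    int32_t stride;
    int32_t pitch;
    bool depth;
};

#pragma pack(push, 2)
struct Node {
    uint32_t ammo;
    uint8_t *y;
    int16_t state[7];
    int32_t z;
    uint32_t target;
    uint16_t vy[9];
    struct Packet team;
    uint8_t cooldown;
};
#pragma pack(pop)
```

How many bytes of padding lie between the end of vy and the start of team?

0

Packet: 0..4  stride  (4B, 4-aligned); 4..8  pitch  (4B, 4-aligned); 8..9  depth  (1B, 1-aligned); 9..12  -- tail padding (3B); sizeof = 12, alignof = 4
0..4  ammo  (4B, 2-aligned)
4..12  y  (8B, 2-aligned)
12..26  state  (14B, 2-aligned)
26..30  z  (4B, 2-aligned)
30..34  target  (4B, 2-aligned)
34..52  vy  (18B, 2-aligned)
52..64  team  (12B, 2-aligned)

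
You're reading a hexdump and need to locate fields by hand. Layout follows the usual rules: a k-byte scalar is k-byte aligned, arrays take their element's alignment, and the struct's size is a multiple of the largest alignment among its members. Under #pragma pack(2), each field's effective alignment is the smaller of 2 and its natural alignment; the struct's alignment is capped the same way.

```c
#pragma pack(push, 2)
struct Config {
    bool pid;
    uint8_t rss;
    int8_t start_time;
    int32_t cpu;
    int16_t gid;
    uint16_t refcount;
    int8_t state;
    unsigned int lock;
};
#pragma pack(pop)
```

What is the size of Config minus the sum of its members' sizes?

@0: pid [1B, align 1] → 1
@1: rss [1B, align 1] → 2
@2: start_time [1B, align 1] → 3
+1 pad (align 2)
@4: cpu [4B, align 2] → 8
@8: gid [2B, align 2] → 10
@10: refcount [2B, align 2] → 12
@12: state [1B, align 1] → 13
+1 pad (align 2)
@14: lock [4B, align 2] → 18
size 18, align 2
data bytes 16, size 18 → padding 2

2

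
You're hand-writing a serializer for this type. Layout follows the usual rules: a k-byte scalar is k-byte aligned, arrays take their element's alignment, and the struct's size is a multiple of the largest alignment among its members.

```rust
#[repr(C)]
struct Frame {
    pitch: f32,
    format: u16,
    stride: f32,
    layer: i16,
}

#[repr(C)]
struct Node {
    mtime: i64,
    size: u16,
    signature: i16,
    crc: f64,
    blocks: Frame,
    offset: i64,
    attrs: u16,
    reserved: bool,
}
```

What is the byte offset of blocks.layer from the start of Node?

36

Frame: @0: pitch [4B, align 4] → 4; @4: format [2B, align 2] → 6; +2 pad (align 4); @8: stride [4B, align 4] → 12; @12: layer [2B, align 2] → 14; +2 tail pad (align 4); size 16, align 4
@0: mtime [8B, align 8] → 8
@8: size [2B, align 2] → 10
@10: signature [2B, align 2] → 12
+4 pad (align 8)
@16: crc [8B, align 8] → 24
@24: blocks [16B, align 4] → 40
within Frame: layer at 12
24 + 12 = 36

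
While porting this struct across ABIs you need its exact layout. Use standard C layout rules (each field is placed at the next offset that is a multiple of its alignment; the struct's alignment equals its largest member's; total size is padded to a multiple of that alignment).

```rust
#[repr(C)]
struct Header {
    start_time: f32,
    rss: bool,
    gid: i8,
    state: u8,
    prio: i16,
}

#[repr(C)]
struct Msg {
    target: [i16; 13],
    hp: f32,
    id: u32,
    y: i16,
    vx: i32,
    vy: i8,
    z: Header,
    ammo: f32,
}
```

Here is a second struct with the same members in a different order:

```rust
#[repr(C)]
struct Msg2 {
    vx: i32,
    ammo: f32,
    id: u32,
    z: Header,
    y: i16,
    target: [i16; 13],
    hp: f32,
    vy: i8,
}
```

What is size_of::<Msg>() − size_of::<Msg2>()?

Header: start_time at 0 (size 4, align 4) → ends 4; rss at 4 (size 1, align 1) → ends 5; gid at 5 (size 1, align 1) → ends 6; state at 6 (size 1, align 1) → ends 7; pad 1 to align 2 for prio; prio at 8 (size 2, align 2) → ends 10; tail pad 2 to reach multiple of 4; total 12 bytes, alignment 4
target at 0 (size 26, align 2) → ends 26
pad 2 to align 4 for hp
hp at 28 (size 4, align 4) → ends 32
id at 32 (size 4, align 4) → ends 36
y at 36 (size 2, align 2) → ends 38
pad 2 to align 4 for vx
vx at 40 (size 4, align 4) → ends 44
vy at 44 (size 1, align 1) → ends 45
pad 3 to align 4 for z
z at 48 (size 12, align 4) → ends 60
ammo at 60 (size 4, align 4) → ends 64
total 64 bytes, alignment 4
— Msg2 —
vx at 0 (size 4, align 4) → ends 4
ammo at 4 (size 4, align 4) → ends 8
id at 8 (size 4, align 4) → ends 12
z at 12 (size 12, align 4) → ends 24
y at 24 (size 2, align 2) → ends 26
target at 26 (size 26, align 2) → ends 52
hp at 52 (size 4, align 4) → ends 56
vy at 56 (size 1, align 1) → ends 57
tail pad 3 to reach multiple of 4
total 60 bytes, alignment 4
64 − 60 = 4

4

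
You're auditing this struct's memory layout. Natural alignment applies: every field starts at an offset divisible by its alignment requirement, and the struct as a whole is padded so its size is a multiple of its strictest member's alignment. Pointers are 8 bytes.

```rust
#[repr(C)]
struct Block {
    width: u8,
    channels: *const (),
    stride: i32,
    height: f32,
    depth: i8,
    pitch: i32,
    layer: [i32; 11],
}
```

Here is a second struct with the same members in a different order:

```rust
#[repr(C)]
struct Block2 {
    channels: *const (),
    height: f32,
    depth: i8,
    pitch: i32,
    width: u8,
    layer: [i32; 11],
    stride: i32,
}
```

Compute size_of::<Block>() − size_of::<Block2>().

width at 0 (size 1, align 1) → ends 1
pad 7 to align 8 for channels
channels at 8 (size 8, align 8) → ends 16
stride at 16 (size 4, align 4) → ends 20
height at 20 (size 4, align 4) → ends 24
depth at 24 (size 1, align 1) → ends 25
pad 3 to align 4 for pitch
pitch at 28 (size 4, align 4) → ends 32
layer at 32 (size 44, align 4) → ends 76
tail pad 4 to reach multiple of 8
total 80 bytes, alignment 8
— Block2 —
channels at 0 (size 8, align 8) → ends 8
height at 8 (size 4, align 4) → ends 12
depth at 12 (size 1, align 1) → ends 13
pad 3 to align 4 for pitch
pitch at 16 (size 4, align 4) → ends 20
width at 20 (size 1, align 1) → ends 21
pad 3 to align 4 for layer
layer at 24 (size 44, align 4) → ends 68
stride at 68 (size 4, align 4) → ends 72
total 72 bytes, alignment 8
80 − 72 = 8

8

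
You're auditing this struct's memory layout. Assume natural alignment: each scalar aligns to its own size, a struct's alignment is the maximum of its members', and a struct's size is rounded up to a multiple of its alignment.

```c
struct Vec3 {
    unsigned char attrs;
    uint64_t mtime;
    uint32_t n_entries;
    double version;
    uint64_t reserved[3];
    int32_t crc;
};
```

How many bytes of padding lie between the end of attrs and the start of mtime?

7

0..1  attrs  (1B, 1-aligned)
1..8  -- padding (7B)
8..16  mtime  (8B, 8-aligned)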